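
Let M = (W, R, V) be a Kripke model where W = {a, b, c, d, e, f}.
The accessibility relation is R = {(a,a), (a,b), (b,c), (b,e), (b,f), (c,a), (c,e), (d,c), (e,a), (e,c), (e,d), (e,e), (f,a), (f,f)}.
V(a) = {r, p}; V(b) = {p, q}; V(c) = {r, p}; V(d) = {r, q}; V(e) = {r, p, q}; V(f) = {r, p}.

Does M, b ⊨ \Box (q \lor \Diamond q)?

No

At b: \Box (q \lor \Diamond q) requires q \lor \Diamond q at every successor {c, e, f}.
  q \lor \Diamond q fails at f, so \Box (q \lor \Diamond q) is false at b.
    At f: q is false, \Diamond q is false, so q \lor \Diamond q is false.
      At f: \Diamond q requires q at some successor in {a, f}.
        At a: q is false.
        At f: q is false.
      So \Diamond q is false at f.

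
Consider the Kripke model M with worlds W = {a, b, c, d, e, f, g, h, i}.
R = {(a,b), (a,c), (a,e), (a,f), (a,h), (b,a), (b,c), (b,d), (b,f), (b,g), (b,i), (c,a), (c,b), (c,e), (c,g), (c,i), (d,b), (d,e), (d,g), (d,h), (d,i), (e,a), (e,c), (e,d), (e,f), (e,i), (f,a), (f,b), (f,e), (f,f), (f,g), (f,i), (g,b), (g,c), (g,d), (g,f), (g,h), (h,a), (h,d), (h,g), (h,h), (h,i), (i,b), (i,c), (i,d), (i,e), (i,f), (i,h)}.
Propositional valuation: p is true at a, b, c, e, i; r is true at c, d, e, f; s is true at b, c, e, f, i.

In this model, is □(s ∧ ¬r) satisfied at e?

No

At e: □(s ∧ ¬r) requires s ∧ ¬r at every successor {a, c, d, f, i}.
  s ∧ ¬r fails at a, so □(s ∧ ¬r) is false at e.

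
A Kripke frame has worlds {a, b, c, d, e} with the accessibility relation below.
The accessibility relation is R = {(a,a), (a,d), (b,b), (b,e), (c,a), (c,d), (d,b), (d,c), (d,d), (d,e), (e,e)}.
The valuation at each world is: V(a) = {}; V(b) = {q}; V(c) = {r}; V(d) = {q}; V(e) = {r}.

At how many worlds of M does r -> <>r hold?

Recall that <>ψ holds at a world iff ψ holds at some accessible world.
Let φ = r -> <>r. Evaluate φ at each world:
  a (successors {a, d}): φ is true.
  b (successors {b, e}): φ is true.
  c (successors {a, d}): φ is false.
  d (successors {b, c, d, e}): φ is true.
  e (successors {e}): φ is true.
For instance, at c:
  At c: r is true, <>r is false, so r -> <>r is false.
    At c: <>r requires r at some successor in {a, d}.
      At a: r is false.
      At d: r is false.
    So <>r is false at c.
Satisfying worlds: {a, b, d, e}

4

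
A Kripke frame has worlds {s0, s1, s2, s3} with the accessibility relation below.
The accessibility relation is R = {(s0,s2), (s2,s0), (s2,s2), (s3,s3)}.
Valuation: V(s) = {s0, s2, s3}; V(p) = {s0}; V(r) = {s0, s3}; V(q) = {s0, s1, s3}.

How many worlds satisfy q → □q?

3

Let φ = q → □q. Evaluate φ at each world:
  s0 (successors {s2}): φ is false.
  s1 (successors ∅): φ is true.
  s2 (successors {s0, s2}): φ is true.
  s3 (successors {s3}): φ is true.
For instance, at s2:
  At s2: q is false, □q is false, so q → □q is true.
    At s2: □q requires q at every successor {s0, s2}.
      q fails at s2, so □q is false at s2.
Satisfying worlds: {s1, s2, s3}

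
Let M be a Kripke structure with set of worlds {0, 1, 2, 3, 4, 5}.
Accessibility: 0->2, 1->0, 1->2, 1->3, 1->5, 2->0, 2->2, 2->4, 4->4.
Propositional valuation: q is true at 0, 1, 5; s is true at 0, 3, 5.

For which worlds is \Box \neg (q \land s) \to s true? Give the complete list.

Let φ = \Box \neg (q \land s) \to s. Evaluate φ at each world:
  0 (successors {2}): φ is true.
  1 (successors {0, 2, 3, 5}): φ is true.
  2 (successors {0, 2, 4}): φ is true.
  3 (successors ∅): φ is true.
  4 (successors {4}): φ is false.
  5 (successors ∅): φ is true.
For instance, at 4:
  At 4: \Box \neg (q \land s) is true, s is false, so \Box \neg (q \land s) \to s is false.
    At 4: \Box \neg (q \land s) requires \neg (q \land s) at every successor {4}.
      At 4: \neg (q \land s) is true.
    So \Box \neg (q \land s) is true at 4.
Satisfying worlds: {0, 1, 2, 3, 5}

0, 1, 2, 3, 5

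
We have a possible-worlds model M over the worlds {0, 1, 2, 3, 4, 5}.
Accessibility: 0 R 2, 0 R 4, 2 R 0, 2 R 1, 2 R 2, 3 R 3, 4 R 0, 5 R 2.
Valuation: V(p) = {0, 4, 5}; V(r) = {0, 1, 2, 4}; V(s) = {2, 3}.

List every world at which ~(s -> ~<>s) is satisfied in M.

Let φ = ~(s -> ~<>s). Evaluate φ at each world:
  0 (successors {2, 4}): φ is false.
  1 (successors ∅): φ is false.
  2 (successors {0, 1, 2}): φ is true.
  3 (successors {3}): φ is true.
  4 (successors {0}): φ is false.
  5 (successors {2}): φ is false.
For instance, at 3:
  At 3: s -> ~<>s is false, so ~(s -> ~<>s) is true.
    At 3: s is true, ~<>s is false, so s -> ~<>s is false.
      At 3: <>s is true, so ~<>s is false.
Satisfying worlds: {2, 3}

2, 3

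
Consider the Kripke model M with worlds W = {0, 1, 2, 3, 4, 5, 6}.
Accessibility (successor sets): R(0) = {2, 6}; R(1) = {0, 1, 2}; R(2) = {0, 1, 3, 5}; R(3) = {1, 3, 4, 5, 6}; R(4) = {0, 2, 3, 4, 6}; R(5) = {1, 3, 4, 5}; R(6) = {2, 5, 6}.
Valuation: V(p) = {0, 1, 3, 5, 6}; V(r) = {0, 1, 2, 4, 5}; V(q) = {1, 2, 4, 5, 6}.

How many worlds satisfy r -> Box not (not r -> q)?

2

Let φ = r -> Box not (not r -> q). Evaluate φ at each world:
  0 (successors {2, 6}): φ is false.
  1 (successors {0, 1, 2}): φ is false.
  2 (successors {0, 1, 3, 5}): φ is false.
  3 (successors {1, 3, 4, 5, 6}): φ is true.
  4 (successors {0, 2, 3, 4, 6}): φ is false.
  5 (successors {1, 3, 4, 5}): φ is false.
  6 (successors {2, 5, 6}): φ is true.
For instance, at 2:
  At 2: r is true, Box not (not r -> q) is false, so r -> Box not (not r -> q) is false.
    At 2: Box not (not r -> q) requires not (not r -> q) at every successor {0, 1, 3, 5}.
      not (not r -> q) fails at 0, so Box not (not r -> q) is false at 2.
Satisfying worlds: {3, 6}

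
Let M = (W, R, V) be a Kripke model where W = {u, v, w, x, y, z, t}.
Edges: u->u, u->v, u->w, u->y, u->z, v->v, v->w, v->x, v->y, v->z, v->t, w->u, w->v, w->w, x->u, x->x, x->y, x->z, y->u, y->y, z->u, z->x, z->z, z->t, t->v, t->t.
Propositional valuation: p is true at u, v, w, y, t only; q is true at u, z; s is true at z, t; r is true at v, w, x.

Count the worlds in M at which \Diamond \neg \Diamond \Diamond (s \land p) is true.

4

Let φ = \Diamond \neg \Diamond \Diamond (s \land p). Evaluate φ at each world:
  u (successors {u, v, w, y, z}): φ is true.
  v (successors {v, w, x, y, z, t}): φ is true.
  w (successors {u, v, w}): φ is false.
  x (successors {u, x, y, z}): φ is true.
  y (successors {u, y}): φ is true.
  z (successors {u, x, z, t}): φ is false.
  t (successors {v, t}): φ is false.
For instance, at v:
  At v: \Diamond \neg \Diamond \Diamond (s \land p) requires \neg \Diamond \Diamond (s \land p) at some successor in {v, w, x, y, z, t}.
    \neg \Diamond \Diamond (s \land p) holds at y, so \Diamond \neg \Diamond \Diamond (s \land p) is true at v.
      At y: \Diamond \Diamond (s \land p) is false, so \neg \Diamond \Diamond (s \land p) is true.
Satisfying worlds: {u, v, x, y}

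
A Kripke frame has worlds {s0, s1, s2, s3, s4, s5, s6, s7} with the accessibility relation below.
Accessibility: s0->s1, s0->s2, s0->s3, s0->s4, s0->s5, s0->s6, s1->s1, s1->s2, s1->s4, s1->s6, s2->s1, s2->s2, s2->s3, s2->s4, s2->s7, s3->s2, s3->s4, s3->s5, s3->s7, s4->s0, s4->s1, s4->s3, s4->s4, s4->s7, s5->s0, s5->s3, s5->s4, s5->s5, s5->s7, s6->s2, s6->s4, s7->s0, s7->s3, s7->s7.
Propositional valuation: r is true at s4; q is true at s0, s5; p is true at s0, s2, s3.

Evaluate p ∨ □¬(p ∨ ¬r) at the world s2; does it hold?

Yes

At s2: p is true, □¬(p ∨ ¬r) is false, so p ∨ □¬(p ∨ ¬r) is true.
  At s2: □¬(p ∨ ¬r) requires ¬(p ∨ ¬r) at every successor {s1, s2, s3, s4, s7}.
    ¬(p ∨ ¬r) fails at s1, so □¬(p ∨ ¬r) is false at s2.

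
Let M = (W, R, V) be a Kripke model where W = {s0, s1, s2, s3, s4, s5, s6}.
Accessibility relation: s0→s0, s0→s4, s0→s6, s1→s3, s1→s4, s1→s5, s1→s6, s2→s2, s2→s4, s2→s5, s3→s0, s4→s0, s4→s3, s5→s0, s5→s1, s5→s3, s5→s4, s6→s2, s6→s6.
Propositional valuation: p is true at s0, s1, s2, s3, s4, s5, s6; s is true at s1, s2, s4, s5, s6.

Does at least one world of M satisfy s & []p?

Let φ = s & []p. Evaluate φ at each world:
  s0 (successors {s0, s4, s6}): φ is false.
  s1 (successors {s3, s4, s5, s6}): φ is true.
  s2 (successors {s2, s4, s5}): φ is true.
  s3 (successors {s0}): φ is false.
  s4 (successors {s0, s3}): φ is true.
  s5 (successors {s0, s1, s3, s4}): φ is true.
  s6 (successors {s2, s6}): φ is true.
Detail at s1 (witness):
  At s1: s is true, []p is true, so s & []p is true.
    At s1: []p requires p at every successor {s3, s4, s5, s6}.
      At s3: p is true.
      At s4: p is true.
      At s5: p is true.
      At s6: p is true.
    So []p is true at s1.

Yes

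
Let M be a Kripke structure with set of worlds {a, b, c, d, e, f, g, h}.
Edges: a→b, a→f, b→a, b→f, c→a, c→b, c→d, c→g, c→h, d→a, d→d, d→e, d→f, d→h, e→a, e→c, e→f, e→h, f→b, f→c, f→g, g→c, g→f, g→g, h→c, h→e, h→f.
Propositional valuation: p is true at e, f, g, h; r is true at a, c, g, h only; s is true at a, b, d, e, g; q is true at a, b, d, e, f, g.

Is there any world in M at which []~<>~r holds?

Let φ = []~<>~r. Evaluate φ at each world:
  a (successors {b, f}): φ is false.
  b (successors {a, f}): φ is false.
  c (successors {a, b, d, g, h}): φ is false.
  d (successors {a, d, e, f, h}): φ is false.
  e (successors {a, c, f, h}): φ is false.
  f (successors {b, c, g}): φ is false.
  g (successors {c, f, g}): φ is false.
  h (successors {c, e, f}): φ is false.
For instance, at e:
  At e: []~<>~r requires ~<>~r at every successor {a, c, f, h}.
    ~<>~r fails at a, so []~<>~r is false at e.
      At a: <>~r is true, so ~<>~r is false.

No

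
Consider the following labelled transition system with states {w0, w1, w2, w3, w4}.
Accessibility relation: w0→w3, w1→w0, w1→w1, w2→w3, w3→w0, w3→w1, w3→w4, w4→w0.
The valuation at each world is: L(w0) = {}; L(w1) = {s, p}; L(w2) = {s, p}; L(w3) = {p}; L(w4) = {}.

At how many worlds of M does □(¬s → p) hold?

2

Recall that □ψ holds at a world iff ψ holds at every accessible world, and ◇ψ holds iff ψ holds at some accessible world.
Let φ = □(¬s → p). Evaluate φ at each world:
  w0 (successors {w3}): φ is true.
  w1 (successors {w0, w1}): φ is false.
  w2 (successors {w3}): φ is true.
  w3 (successors {w0, w1, w4}): φ is false.
  w4 (successors {w0}): φ is false.
For instance, at w2:
  At w2: □(¬s → p) requires ¬s → p at every successor {w3}.
    At w3: ¬s → p is true.
  So □(¬s → p) is true at w2.
Satisfying worlds: {w0, w2}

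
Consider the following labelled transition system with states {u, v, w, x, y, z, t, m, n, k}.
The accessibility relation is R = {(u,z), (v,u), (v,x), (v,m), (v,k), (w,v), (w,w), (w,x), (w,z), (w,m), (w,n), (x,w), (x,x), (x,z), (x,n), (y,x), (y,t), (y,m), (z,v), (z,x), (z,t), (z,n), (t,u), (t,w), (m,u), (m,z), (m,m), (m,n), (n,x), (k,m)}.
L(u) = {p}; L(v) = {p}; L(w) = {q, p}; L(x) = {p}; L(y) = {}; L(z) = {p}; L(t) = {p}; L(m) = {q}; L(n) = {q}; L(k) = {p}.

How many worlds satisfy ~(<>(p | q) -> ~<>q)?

Let φ = ~(<>(p | q) -> ~<>q). Evaluate φ at each world:
  u (successors {z}): φ is false.
  v (successors {u, x, m, k}): φ is true.
  w (successors {v, w, x, z, m, n}): φ is true.
  x (successors {w, x, z, n}): φ is true.
  y (successors {x, t, m}): φ is true.
  z (successors {v, x, t, n}): φ is true.
  t (successors {u, w}): φ is true.
  m (successors {u, z, m, n}): φ is true.
  n (successors {x}): φ is false.
  k (successors {m}): φ is true.
For instance, at m:
  At m: <>(p | q) -> ~<>q is false, so ~(<>(p | q) -> ~<>q) is true.
    At m: <>(p | q) is true, ~<>q is false, so <>(p | q) -> ~<>q is false.
      At m: <>(p | q) requires p | q at some successor in {u, z, m, n}.
        p | q holds at u, so <>(p | q) is true at m.
      At m: <>q is true, so ~<>q is false.
Satisfying worlds: {v, w, x, y, z, t, m, k}

8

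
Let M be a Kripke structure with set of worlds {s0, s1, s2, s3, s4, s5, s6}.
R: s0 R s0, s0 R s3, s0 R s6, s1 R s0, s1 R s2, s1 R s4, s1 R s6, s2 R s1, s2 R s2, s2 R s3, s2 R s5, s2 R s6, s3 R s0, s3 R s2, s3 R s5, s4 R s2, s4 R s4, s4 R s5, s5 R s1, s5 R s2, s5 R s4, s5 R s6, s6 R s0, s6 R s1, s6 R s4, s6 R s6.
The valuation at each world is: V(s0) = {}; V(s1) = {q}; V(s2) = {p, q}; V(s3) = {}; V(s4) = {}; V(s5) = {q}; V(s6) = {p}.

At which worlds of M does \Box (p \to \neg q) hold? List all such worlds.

s0, s6

Let φ = \Box (p \to \neg q). Evaluate φ at each world:
  s0 (successors {s0, s3, s6}): φ is true.
  s1 (successors {s0, s2, s4, s6}): φ is false.
  s2 (successors {s1, s2, s3, s5, s6}): φ is false.
  s3 (successors {s0, s2, s5}): φ is false.
  s4 (successors {s2, s4, s5}): φ is false.
  s5 (successors {s1, s2, s4, s6}): φ is false.
  s6 (successors {s0, s1, s4, s6}): φ is true.
For instance, at s0:
  At s0: \Box (p \to \neg q) requires p \to \neg q at every successor {s0, s3, s6}.
    At s0: p \to \neg q is true.
    At s3: p \to \neg q is true.
    At s6: p \to \neg q is true.
  So \Box (p \to \neg q) is true at s0.
Satisfying worlds: {s0, s6}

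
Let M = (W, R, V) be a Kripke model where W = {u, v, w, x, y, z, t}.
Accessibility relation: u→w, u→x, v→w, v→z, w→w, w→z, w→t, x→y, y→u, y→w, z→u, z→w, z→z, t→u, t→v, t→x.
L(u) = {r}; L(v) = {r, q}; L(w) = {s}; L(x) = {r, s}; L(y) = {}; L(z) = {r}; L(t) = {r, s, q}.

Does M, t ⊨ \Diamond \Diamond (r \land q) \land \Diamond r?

At t: \Diamond \Diamond (r \land q) is false, \Diamond r is true, so \Diamond \Diamond (r \land q) \land \Diamond r is false.
  At t: \Diamond \Diamond (r \land q) requires \Diamond (r \land q) at some successor in {u, v, x}.
    At u: \Diamond (r \land q) is false.
    At v: \Diamond (r \land q) is false.
    At x: \Diamond (r \land q) is false.
  So \Diamond \Diamond (r \land q) is false at t.
  At t: \Diamond r requires r at some successor in {u, v, x}.
    r holds at u, so \Diamond r is true at t.

No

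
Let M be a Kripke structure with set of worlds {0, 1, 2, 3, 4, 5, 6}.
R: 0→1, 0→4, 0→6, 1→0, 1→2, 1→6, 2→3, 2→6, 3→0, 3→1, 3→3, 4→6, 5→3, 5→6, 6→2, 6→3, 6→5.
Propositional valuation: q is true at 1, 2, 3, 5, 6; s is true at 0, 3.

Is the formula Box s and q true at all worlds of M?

Let φ = Box s and q. Evaluate φ at each world:
  0 (successors {1, 4, 6}): φ is false.
  1 (successors {0, 2, 6}): φ is false.
  2 (successors {3, 6}): φ is false.
  3 (successors {0, 1, 3}): φ is false.
  4 (successors {6}): φ is false.
  5 (successors {3, 6}): φ is false.
  6 (successors {2, 3, 5}): φ is false.
Detail at 0 (counterexample):
  At 0: Box s is false, q is false, so Box s and q is false.
    At 0: Box s requires s at every successor {1, 4, 6}.
      s fails at 1, so Box s is false at 0.

No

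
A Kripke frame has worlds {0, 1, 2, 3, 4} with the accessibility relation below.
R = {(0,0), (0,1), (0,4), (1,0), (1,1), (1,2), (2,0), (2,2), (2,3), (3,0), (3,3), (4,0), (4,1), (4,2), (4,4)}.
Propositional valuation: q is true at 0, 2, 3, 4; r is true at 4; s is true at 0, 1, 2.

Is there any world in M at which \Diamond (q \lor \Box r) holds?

Recall that \Box ψ holds at a world iff ψ holds at every accessible world, and \Diamond ψ holds iff ψ holds at some accessible world.
Let φ = \Diamond (q \lor \Box r). Evaluate φ at each world:
  0 (successors {0, 1, 4}): φ is true.
  1 (successors {0, 1, 2}): φ is true.
  2 (successors {0, 2, 3}): φ is true.
  3 (successors {0, 3}): φ is true.
  4 (successors {0, 1, 2, 4}): φ is true.
Detail at 0 (witness):
  At 0: \Diamond (q \lor \Box r) requires q \lor \Box r at some successor in {0, 1, 4}.
    q \lor \Box r holds at 0, so \Diamond (q \lor \Box r) is true at 0.
      At 0: q is true, \Box r is false, so q \lor \Box r is true.

Yes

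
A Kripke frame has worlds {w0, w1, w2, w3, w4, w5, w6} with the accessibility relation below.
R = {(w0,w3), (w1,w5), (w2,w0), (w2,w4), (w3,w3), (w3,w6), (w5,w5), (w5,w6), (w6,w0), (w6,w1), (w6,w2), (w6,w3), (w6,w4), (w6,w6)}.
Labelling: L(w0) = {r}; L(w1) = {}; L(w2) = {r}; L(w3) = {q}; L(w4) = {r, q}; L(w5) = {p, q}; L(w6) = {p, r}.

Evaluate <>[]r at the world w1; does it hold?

At w1: <>[]r requires []r at some successor in {w5}.
  At w5: []r is false.
So <>[]r is false at w1.

No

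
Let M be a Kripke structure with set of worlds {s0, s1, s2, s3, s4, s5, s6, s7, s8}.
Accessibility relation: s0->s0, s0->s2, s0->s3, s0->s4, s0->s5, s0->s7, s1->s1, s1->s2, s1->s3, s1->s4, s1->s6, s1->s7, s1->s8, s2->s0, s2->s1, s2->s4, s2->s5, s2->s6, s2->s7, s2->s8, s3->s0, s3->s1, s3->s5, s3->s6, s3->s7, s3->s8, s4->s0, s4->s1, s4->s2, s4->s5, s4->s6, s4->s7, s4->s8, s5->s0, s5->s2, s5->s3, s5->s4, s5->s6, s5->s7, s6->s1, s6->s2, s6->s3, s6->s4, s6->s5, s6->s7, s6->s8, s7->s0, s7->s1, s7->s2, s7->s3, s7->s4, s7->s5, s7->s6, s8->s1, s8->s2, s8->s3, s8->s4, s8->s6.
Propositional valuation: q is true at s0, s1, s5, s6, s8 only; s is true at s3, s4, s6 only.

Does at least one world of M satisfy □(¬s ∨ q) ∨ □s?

Recall that □ψ holds at a world iff ψ holds at every accessible world, and ◇ψ holds iff ψ holds at some accessible world.
Let φ = □(¬s ∨ q) ∨ □s. Evaluate φ at each world:
  s0 (successors {s0, s2, s3, s4, s5, s7}): φ is false.
  s1 (successors {s1, s2, s3, s4, s6, s7, s8}): φ is false.
  s2 (successors {s0, s1, s4, s5, s6, s7, s8}): φ is false.
  s3 (successors {s0, s1, s5, s6, s7, s8}): φ is true.
  s4 (successors {s0, s1, s2, s5, s6, s7, s8}): φ is true.
  s5 (successors {s0, s2, s3, s4, s6, s7}): φ is false.
  s6 (successors {s1, s2, s3, s4, s5, s7, s8}): φ is false.
  s7 (successors {s0, s1, s2, s3, s4, s5, s6}): φ is false.
  s8 (successors {s1, s2, s3, s4, s6}): φ is false.
Detail at s3 (witness):
  At s3: □(¬s ∨ q) is true, □s is false, so □(¬s ∨ q) ∨ □s is true.
    At s3: □(¬s ∨ q) requires ¬s ∨ q at every successor {s0, s1, s5, s6, s7, s8}.
      At s0: ¬s ∨ q is true.
      At s1: ¬s ∨ q is true.
      At s5: ¬s ∨ q is true.
      At s6: ¬s ∨ q is true.
      At s7: ¬s ∨ q is true.
      At s8: ¬s ∨ q is true.
    So □(¬s ∨ q) is true at s3.
    At s3: □s requires s at every successor {s0, s1, s5, s6, s7, s8}.
      s fails at s0, so □s is false at s3.

Yes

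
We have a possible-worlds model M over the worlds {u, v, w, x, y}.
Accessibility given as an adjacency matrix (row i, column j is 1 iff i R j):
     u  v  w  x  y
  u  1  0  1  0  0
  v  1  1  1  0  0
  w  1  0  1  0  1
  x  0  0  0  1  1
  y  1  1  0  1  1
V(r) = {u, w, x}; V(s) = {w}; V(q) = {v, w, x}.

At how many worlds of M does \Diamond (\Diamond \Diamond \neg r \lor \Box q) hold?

Let φ = \Diamond (\Diamond \Diamond \neg r \lor \Box q). Evaluate φ at each world:
  u (successors {u, w}): φ is true.
  v (successors {u, v, w}): φ is true.
  w (successors {u, w, y}): φ is true.
  x (successors {x, y}): φ is true.
  y (successors {u, v, x, y}): φ is true.
For instance, at y:
  At y: \Diamond (\Diamond \Diamond \neg r \lor \Box q) requires \Diamond \Diamond \neg r \lor \Box q at some successor in {u, v, x, y}.
    \Diamond \Diamond \neg r \lor \Box q holds at u, so \Diamond (\Diamond \Diamond \neg r \lor \Box q) is true at y.
      At u: \Diamond \Diamond \neg r is true, \Box q is false, so \Diamond \Diamond \neg r \lor \Box q is true.
Satisfying worlds: {u, v, w, x, y}

5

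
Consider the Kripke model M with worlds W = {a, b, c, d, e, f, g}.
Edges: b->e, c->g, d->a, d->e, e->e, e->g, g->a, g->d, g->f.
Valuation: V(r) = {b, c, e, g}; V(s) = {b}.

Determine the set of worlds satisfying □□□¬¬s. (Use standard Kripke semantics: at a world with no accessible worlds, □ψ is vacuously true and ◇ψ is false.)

a, f

Recall that □ψ holds at a world iff ψ holds at every accessible world, and ◇ψ holds iff ψ holds at some accessible world.
Let φ = □□□¬¬s. Evaluate φ at each world:
  a (successors ∅): φ is true.
  b (successors {e}): φ is false.
  c (successors {g}): φ is false.
  d (successors {a, e}): φ is false.
  e (successors {e, g}): φ is false.
  f (successors ∅): φ is true.
  g (successors {a, d, f}): φ is false.
For instance, at b:
  At b: □□□¬¬s requires □□¬¬s at every successor {e}.
    □□¬¬s fails at e, so □□□¬¬s is false at b.
      At e: □□¬¬s requires □¬¬s at every successor {e, g}.
        □¬¬s fails at e, so □□¬¬s is false at e.
Satisfying worlds: {a, f}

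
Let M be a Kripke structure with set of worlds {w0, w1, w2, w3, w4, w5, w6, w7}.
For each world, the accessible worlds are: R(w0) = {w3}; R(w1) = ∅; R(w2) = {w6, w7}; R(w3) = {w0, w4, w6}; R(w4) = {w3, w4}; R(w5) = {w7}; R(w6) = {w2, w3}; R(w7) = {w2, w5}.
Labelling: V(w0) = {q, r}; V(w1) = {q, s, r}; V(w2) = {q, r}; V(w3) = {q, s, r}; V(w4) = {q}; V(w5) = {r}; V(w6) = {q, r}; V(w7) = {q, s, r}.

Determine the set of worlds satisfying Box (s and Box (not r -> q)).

Let φ = Box (s and Box (not r -> q)). Evaluate φ at each world:
  w0 (successors {w3}): φ is true.
  w1 (successors ∅): φ is true.
  w2 (successors {w6, w7}): φ is false.
  w3 (successors {w0, w4, w6}): φ is false.
  w4 (successors {w3, w4}): φ is false.
  w5 (successors {w7}): φ is true.
  w6 (successors {w2, w3}): φ is false.
  w7 (successors {w2, w5}): φ is false.
For instance, at w4:
  At w4: Box (s and Box (not r -> q)) requires s and Box (not r -> q) at every successor {w3, w4}.
    s and Box (not r -> q) fails at w4, so Box (s and Box (not r -> q)) is false at w4.
      At w4: s is false, Box (not r -> q) is true, so s and Box (not r -> q) is false.
Satisfying worlds: {w0, w1, w5}

w0, w1, w5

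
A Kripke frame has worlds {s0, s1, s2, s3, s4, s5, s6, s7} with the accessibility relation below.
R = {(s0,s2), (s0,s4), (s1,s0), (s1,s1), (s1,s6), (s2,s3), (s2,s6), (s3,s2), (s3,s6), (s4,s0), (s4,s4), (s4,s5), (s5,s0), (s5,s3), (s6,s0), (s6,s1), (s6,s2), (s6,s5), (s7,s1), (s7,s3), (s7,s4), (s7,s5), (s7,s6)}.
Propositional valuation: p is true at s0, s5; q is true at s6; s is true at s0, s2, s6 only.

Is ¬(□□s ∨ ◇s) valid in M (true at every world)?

No

Let φ = ¬(□□s ∨ ◇s). Evaluate φ at each world:
  s0 (successors {s2, s4}): φ is false.
  s1 (successors {s0, s1, s6}): φ is false.
  s2 (successors {s3, s6}): φ is false.
  s3 (successors {s2, s6}): φ is false.
  s4 (successors {s0, s4, s5}): φ is false.
  s5 (successors {s0, s3}): φ is false.
  s6 (successors {s0, s1, s2, s5}): φ is false.
  s7 (successors {s1, s3, s4, s5, s6}): φ is false.
Detail at s0 (counterexample):
  At s0: □□s ∨ ◇s is true, so ¬(□□s ∨ ◇s) is false.
    At s0: □□s is false, ◇s is true, so □□s ∨ ◇s is true.
      At s0: □□s requires □s at every successor {s2, s4}.
        □s fails at s2, so □□s is false at s0.
      At s0: ◇s requires s at some successor in {s2, s4}.
        s holds at s2, so ◇s is true at s0.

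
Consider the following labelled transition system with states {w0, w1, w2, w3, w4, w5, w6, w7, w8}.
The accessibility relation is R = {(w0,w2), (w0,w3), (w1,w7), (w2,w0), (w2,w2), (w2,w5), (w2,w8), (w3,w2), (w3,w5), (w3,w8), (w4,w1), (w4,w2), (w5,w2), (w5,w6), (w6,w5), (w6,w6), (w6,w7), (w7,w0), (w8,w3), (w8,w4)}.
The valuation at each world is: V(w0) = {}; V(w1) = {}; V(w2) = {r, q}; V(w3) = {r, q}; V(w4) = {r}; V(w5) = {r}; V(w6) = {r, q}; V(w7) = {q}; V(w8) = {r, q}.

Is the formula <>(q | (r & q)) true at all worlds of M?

No

Let φ = <>(q | (r & q)). Evaluate φ at each world:
  w0 (successors {w2, w3}): φ is true.
  w1 (successors {w7}): φ is true.
  w2 (successors {w0, w2, w5, w8}): φ is true.
  w3 (successors {w2, w5, w8}): φ is true.
  w4 (successors {w1, w2}): φ is true.
  w5 (successors {w2, w6}): φ is true.
  w6 (successors {w5, w6, w7}): φ is true.
  w7 (successors {w0}): φ is false.
  w8 (successors {w3, w4}): φ is true.
Detail at w7 (counterexample):
  At w7: <>(q | (r & q)) requires q | (r & q) at some successor in {w0}.
    At w0: q | (r & q) is false.
  So <>(q | (r & q)) is false at w7.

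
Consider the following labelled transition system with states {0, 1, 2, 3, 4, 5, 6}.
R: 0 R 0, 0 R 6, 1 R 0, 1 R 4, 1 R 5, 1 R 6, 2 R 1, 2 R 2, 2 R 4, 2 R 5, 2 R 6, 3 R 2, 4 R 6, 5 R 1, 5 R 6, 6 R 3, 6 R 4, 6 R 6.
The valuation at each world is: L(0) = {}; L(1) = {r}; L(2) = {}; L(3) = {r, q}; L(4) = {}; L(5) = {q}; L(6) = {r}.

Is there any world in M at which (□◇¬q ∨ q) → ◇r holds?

Recall that □ψ holds at a world iff ψ holds at every accessible world, and ◇ψ holds iff ψ holds at some accessible world.
Let φ = (□◇¬q ∨ q) → ◇r. Evaluate φ at each world:
  0 (successors {0, 6}): φ is true.
  1 (successors {0, 4, 5, 6}): φ is true.
  2 (successors {1, 2, 4, 5, 6}): φ is true.
  3 (successors {2}): φ is false.
  4 (successors {6}): φ is true.
  5 (successors {1, 6}): φ is true.
  6 (successors {3, 4, 6}): φ is true.
Detail at 0 (witness):
  At 0: □◇¬q ∨ q is true, ◇r is true, so (□◇¬q ∨ q) → ◇r is true.
    At 0: □◇¬q is true, q is false, so □◇¬q ∨ q is true.
      At 0: □◇¬q requires ◇¬q at every successor {0, 6}.
        At 0: ◇¬q is true.
        At 6: ◇¬q is true.
      So □◇¬q is true at 0.
    At 0: ◇r requires r at some successor in {0, 6}.
      r holds at 6, so ◇r is true at 0.

Yes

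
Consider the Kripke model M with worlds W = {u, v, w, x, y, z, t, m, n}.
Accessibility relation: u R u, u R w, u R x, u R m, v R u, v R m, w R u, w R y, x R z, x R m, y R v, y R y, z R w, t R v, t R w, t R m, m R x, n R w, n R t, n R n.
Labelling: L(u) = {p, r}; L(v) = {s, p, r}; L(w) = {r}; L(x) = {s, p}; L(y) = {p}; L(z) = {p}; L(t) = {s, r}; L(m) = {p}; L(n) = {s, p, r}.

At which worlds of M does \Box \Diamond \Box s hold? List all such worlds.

m

Let φ = \Box \Diamond \Box s. Evaluate φ at each world:
  u (successors {u, w, x, m}): φ is false.
  v (successors {u, m}): φ is false.
  w (successors {u, y}): φ is false.
  x (successors {z, m}): φ is false.
  y (successors {v, y}): φ is false.
  z (successors {w}): φ is false.
  t (successors {v, w, m}): φ is false.
  m (successors {x}): φ is true.
  n (successors {w, t, n}): φ is false.
For instance, at u:
  At u: \Box \Diamond \Box s requires \Diamond \Box s at every successor {u, w, x, m}.
    \Diamond \Box s fails at w, so \Box \Diamond \Box s is false at u.
      At w: \Diamond \Box s requires \Box s at some successor in {u, y}.
        At u: \Box s is false.
        At y: \Box s is false.
      So \Diamond \Box s is false at w.
Satisfying worlds: {m}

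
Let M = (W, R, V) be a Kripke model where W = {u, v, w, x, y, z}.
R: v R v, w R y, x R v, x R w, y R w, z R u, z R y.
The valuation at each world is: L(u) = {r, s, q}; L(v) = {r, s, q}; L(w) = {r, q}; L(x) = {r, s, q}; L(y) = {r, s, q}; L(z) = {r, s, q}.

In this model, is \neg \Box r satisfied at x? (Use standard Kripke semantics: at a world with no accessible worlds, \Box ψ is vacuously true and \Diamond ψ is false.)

No

At x: \Box r is true, so \neg \Box r is false.
  At x: \Box r requires r at every successor {v, w}.
    At v: r is true.
    At w: r is true.
  So \Box r is true at x.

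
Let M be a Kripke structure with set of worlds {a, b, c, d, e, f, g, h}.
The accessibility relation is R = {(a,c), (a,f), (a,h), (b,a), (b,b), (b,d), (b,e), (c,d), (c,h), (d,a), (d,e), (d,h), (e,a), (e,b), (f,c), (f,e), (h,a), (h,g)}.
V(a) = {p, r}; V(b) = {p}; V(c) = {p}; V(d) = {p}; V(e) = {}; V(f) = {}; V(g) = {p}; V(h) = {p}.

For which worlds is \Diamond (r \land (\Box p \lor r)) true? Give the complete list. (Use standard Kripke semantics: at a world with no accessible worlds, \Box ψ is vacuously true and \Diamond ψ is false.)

b, d, e, h

Let φ = \Diamond (r \land (\Box p \lor r)). Evaluate φ at each world:
  a (successors {c, f, h}): φ is false.
  b (successors {a, b, d, e}): φ is true.
  c (successors {d, h}): φ is false.
  d (successors {a, e, h}): φ is true.
  e (successors {a, b}): φ is true.
  f (successors {c, e}): φ is false.
  g (successors ∅): φ is false.
  h (successors {a, g}): φ is true.
For instance, at c:
  At c: \Diamond (r \land (\Box p \lor r)) requires r \land (\Box p \lor r) at some successor in {d, h}.
    At d: r \land (\Box p \lor r) is false.
    At h: r \land (\Box p \lor r) is false.
  So \Diamond (r \land (\Box p \lor r)) is false at c.
Satisfying worlds: {b, d, e, h}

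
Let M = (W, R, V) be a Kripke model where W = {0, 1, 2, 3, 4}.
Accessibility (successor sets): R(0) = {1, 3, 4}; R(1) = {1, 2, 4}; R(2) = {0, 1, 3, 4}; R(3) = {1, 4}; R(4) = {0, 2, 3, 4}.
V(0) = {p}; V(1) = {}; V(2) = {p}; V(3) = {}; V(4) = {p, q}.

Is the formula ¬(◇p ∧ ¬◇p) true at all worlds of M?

Let φ = ¬(◇p ∧ ¬◇p). Evaluate φ at each world:
  0 (successors {1, 3, 4}): φ is true.
  1 (successors {1, 2, 4}): φ is true.
  2 (successors {0, 1, 3, 4}): φ is true.
  3 (successors {1, 4}): φ is true.
  4 (successors {0, 2, 3, 4}): φ is true.
For instance, at 3:
  At 3: ◇p ∧ ¬◇p is false, so ¬(◇p ∧ ¬◇p) is true.
    At 3: ◇p is true, ¬◇p is false, so ◇p ∧ ¬◇p is false.
      At 3: ◇p requires p at some successor in {1, 4}.
        p holds at 4, so ◇p is true at 3.
      At 3: ◇p is true, so ¬◇p is false.

Yes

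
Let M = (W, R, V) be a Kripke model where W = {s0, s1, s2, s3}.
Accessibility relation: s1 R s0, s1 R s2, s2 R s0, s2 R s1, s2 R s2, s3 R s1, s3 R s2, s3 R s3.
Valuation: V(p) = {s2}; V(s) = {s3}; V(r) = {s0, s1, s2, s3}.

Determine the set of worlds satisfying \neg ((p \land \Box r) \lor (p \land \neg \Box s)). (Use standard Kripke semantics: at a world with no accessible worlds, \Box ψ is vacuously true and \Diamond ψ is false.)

Let φ = \neg ((p \land \Box r) \lor (p \land \neg \Box s)). Evaluate φ at each world:
  s0 (successors ∅): φ is true.
  s1 (successors {s0, s2}): φ is true.
  s2 (successors {s0, s1, s2}): φ is false.
  s3 (successors {s1, s2, s3}): φ is true.
For instance, at s2:
  At s2: (p \land \Box r) \lor (p \land \neg \Box s) is true, so \neg ((p \land \Box r) \lor (p \land \neg \Box s)) is false.
    At s2: p \land \Box r is true, p \land \neg \Box s is true, so (p \land \Box r) \lor (p \land \neg \Box s) is true.
      At s2: p is true, \Box r is true, so p \land \Box r is true.
      At s2: p is true, \neg \Box s is true, so p \land \neg \Box s is true.
Satisfying worlds: {s0, s1, s3}

s0, s1, s3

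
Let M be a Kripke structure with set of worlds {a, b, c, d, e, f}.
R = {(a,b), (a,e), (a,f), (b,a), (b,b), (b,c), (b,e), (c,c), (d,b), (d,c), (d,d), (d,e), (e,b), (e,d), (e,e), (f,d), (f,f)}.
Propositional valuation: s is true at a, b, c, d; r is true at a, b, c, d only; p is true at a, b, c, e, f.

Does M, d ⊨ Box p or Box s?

No

At d: Box p is false, Box s is false, so Box p or Box s is false.
  At d: Box p requires p at every successor {b, c, d, e}.
    p fails at d, so Box p is false at d.
  At d: Box s requires s at every successor {b, c, d, e}.
    s fails at e, so Box s is false at d.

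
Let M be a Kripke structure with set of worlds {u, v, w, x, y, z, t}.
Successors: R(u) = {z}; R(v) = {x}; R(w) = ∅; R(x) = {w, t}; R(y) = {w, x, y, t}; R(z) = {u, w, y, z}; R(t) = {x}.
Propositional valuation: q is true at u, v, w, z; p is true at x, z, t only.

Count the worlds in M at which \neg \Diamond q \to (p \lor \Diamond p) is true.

6

Let φ = \neg \Diamond q \to (p \lor \Diamond p). Evaluate φ at each world:
  u (successors {z}): φ is true.
  v (successors {x}): φ is true.
  w (successors ∅): φ is false.
  x (successors {w, t}): φ is true.
  y (successors {w, x, y, t}): φ is true.
  z (successors {u, w, y, z}): φ is true.
  t (successors {x}): φ is true.
For instance, at y:
  At y: \neg \Diamond q is false, p \lor \Diamond p is true, so \neg \Diamond q \to (p \lor \Diamond p) is true.
    At y: \Diamond q is true, so \neg \Diamond q is false.
      At y: \Diamond q requires q at some successor in {w, x, y, t}.
        q holds at w, so \Diamond q is true at y.
    At y: p is false, \Diamond p is true, so p \lor \Diamond p is true.
      At y: \Diamond p requires p at some successor in {w, x, y, t}.
        p holds at x, so \Diamond p is true at y.
Satisfying worlds: {u, v, x, y, z, t}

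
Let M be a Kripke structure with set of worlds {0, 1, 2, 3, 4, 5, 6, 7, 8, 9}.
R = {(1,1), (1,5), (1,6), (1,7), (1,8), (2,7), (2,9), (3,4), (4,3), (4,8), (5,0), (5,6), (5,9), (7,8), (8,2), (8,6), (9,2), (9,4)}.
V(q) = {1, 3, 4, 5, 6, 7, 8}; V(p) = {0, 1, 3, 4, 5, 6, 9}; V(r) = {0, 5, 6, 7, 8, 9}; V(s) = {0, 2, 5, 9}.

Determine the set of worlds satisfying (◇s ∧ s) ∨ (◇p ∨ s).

Recall that ◇ψ holds at a world iff ψ holds at some accessible world.
Let φ = (◇s ∧ s) ∨ (◇p ∨ s). Evaluate φ at each world:
  0 (successors ∅): φ is true.
  1 (successors {1, 5, 6, 7, 8}): φ is true.
  2 (successors {7, 9}): φ is true.
  3 (successors {4}): φ is true.
  4 (successors {3, 8}): φ is true.
  5 (successors {0, 6, 9}): φ is true.
  6 (successors ∅): φ is false.
  7 (successors {8}): φ is false.
  8 (successors {2, 6}): φ is true.
  9 (successors {2, 4}): φ is true.
For instance, at 7:
  At 7: ◇s ∧ s is false, ◇p ∨ s is false, so (◇s ∧ s) ∨ (◇p ∨ s) is false.
    At 7: ◇s is false, s is false, so ◇s ∧ s is false.
      At 7: ◇s requires s at some successor in {8}.
        At 8: s is false.
      So ◇s is false at 7.
    At 7: ◇p is false, s is false, so ◇p ∨ s is false.
      At 7: ◇p requires p at some successor in {8}.
        At 8: p is false.
      So ◇p is false at 7.
Satisfying worlds: {0, 1, 2, 3, 4, 5, 8, 9}

0, 1, 2, 3, 4, 5, 8, 9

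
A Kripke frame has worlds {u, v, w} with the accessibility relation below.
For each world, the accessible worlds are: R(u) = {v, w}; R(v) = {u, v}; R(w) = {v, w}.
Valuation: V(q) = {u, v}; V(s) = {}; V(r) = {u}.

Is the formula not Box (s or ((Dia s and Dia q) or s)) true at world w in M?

Yes

At w: Box (s or ((Dia s and Dia q) or s)) is false, so not Box (s or ((Dia s and Dia q) or s)) is true.
  At w: Box (s or ((Dia s and Dia q) or s)) requires s or ((Dia s and Dia q) or s) at every successor {v, w}.
    s or ((Dia s and Dia q) or s) fails at v, so Box (s or ((Dia s and Dia q) or s)) is false at w.
      At v: s is false, (Dia s and Dia q) or s is false, so s or ((Dia s and Dia q) or s) is false.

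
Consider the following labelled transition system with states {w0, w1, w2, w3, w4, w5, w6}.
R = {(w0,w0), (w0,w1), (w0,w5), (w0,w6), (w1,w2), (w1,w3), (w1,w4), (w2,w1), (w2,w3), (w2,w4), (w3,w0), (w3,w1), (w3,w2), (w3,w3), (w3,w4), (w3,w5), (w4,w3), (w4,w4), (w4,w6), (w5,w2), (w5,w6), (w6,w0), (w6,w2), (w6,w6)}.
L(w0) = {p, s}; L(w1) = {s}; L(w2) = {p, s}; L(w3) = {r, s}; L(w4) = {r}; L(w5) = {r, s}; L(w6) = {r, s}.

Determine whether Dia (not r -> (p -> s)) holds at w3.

Yes

Recall that Dia ψ holds at a world iff ψ holds at some accessible world.
At w3: Dia (not r -> (p -> s)) requires not r -> (p -> s) at some successor in {w0, w1, w2, w3, w4, w5}.
  not r -> (p -> s) holds at w0, so Dia (not r -> (p -> s)) is true at w3.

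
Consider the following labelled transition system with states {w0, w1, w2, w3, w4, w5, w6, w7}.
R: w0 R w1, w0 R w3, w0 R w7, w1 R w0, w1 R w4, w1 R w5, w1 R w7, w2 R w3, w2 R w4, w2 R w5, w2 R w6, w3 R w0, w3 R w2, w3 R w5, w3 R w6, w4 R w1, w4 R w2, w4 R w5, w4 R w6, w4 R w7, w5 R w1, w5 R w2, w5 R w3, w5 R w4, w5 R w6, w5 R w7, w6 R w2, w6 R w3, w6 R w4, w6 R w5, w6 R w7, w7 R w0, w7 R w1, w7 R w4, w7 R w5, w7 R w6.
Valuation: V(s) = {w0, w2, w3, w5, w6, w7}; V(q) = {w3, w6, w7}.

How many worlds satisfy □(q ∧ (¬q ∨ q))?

Let φ = □(q ∧ (¬q ∨ q)). Evaluate φ at each world:
  w0 (successors {w1, w3, w7}): φ is false.
  w1 (successors {w0, w4, w5, w7}): φ is false.
  w2 (successors {w3, w4, w5, w6}): φ is false.
  w3 (successors {w0, w2, w5, w6}): φ is false.
  w4 (successors {w1, w2, w5, w6, w7}): φ is false.
  w5 (successors {w1, w2, w3, w4, w6, w7}): φ is false.
  w6 (successors {w2, w3, w4, w5, w7}): φ is false.
  w7 (successors {w0, w1, w4, w5, w6}): φ is false.
For instance, at w6:
  At w6: □(q ∧ (¬q ∨ q)) requires q ∧ (¬q ∨ q) at every successor {w2, w3, w4, w5, w7}.
    q ∧ (¬q ∨ q) fails at w2, so □(q ∧ (¬q ∨ q)) is false at w6.
Satisfying worlds: none.

0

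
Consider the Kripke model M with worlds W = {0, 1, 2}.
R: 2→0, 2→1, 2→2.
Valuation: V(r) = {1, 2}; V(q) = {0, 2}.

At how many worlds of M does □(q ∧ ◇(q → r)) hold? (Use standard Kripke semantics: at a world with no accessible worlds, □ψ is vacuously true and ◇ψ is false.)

2

Recall that □ψ holds at a world iff ψ holds at every accessible world, and ◇ψ holds iff ψ holds at some accessible world.
Let φ = □(q ∧ ◇(q → r)). Evaluate φ at each world:
  0 (successors ∅): φ is true.
  1 (successors ∅): φ is true.
  2 (successors {0, 1, 2}): φ is false.
For instance, at 2:
  At 2: □(q ∧ ◇(q → r)) requires q ∧ ◇(q → r) at every successor {0, 1, 2}.
    q ∧ ◇(q → r) fails at 0, so □(q ∧ ◇(q → r)) is false at 2.
      At 0: q is true, ◇(q → r) is false, so q ∧ ◇(q → r) is false.
Satisfying worlds: {0, 1}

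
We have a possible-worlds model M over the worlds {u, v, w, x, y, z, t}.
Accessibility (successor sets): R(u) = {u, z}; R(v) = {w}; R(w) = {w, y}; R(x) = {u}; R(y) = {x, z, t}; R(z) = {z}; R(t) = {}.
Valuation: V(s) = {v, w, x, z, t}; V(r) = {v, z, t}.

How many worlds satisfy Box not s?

Let φ = Box not s. Evaluate φ at each world:
  u (successors {u, z}): φ is false.
  v (successors {w}): φ is false.
  w (successors {w, y}): φ is false.
  x (successors {u}): φ is true.
  y (successors {x, z, t}): φ is false.
  z (successors {z}): φ is false.
  t (successors ∅): φ is true.
For instance, at x:
  At x: Box not s requires not s at every successor {u}.
    At u: not s is true.
  So Box not s is true at x.
Satisfying worlds: {x, t}

2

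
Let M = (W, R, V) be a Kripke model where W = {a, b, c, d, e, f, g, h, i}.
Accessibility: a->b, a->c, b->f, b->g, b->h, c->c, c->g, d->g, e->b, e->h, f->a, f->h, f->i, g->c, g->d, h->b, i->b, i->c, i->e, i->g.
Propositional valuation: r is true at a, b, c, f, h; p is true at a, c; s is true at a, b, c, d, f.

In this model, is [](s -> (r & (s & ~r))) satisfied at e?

No

At e: [](s -> (r & (s & ~r))) requires s -> (r & (s & ~r)) at every successor {b, h}.
  s -> (r & (s & ~r)) fails at b, so [](s -> (r & (s & ~r))) is false at e.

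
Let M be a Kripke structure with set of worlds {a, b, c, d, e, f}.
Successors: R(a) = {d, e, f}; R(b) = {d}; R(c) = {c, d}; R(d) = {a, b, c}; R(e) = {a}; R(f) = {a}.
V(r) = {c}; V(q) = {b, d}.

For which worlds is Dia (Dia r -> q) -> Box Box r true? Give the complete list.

none

Recall that Box ψ holds at a world iff ψ holds at every accessible world, and Dia ψ holds iff ψ holds at some accessible world.
Let φ = Dia (Dia r -> q) -> Box Box r. Evaluate φ at each world:
  a (successors {d, e, f}): φ is false.
  b (successors {d}): φ is false.
  c (successors {c, d}): φ is false.
  d (successors {a, b, c}): φ is false.
  e (successors {a}): φ is false.
  f (successors {a}): φ is false.
For instance, at f:
  At f: Dia (Dia r -> q) is true, Box Box r is false, so Dia (Dia r -> q) -> Box Box r is false.
    At f: Dia (Dia r -> q) requires Dia r -> q at some successor in {a}.
      Dia r -> q holds at a, so Dia (Dia r -> q) is true at f.
    At f: Box Box r requires Box r at every successor {a}.
      Box r fails at a, so Box Box r is false at f.
Satisfying worlds: none.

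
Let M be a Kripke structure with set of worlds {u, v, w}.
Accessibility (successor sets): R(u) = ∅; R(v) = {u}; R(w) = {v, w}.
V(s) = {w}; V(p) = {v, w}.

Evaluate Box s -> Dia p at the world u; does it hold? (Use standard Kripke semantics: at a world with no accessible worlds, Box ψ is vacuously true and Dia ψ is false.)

Recall that Box ψ holds at a world iff ψ holds at every accessible world, and Dia ψ holds iff ψ holds at some accessible world.
At u: Box s is true, Dia p is false, so Box s -> Dia p is false.
  At u: no accessible worlds, so Box s holds vacuously.
  At u: no accessible worlds, so Dia p is false.

No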